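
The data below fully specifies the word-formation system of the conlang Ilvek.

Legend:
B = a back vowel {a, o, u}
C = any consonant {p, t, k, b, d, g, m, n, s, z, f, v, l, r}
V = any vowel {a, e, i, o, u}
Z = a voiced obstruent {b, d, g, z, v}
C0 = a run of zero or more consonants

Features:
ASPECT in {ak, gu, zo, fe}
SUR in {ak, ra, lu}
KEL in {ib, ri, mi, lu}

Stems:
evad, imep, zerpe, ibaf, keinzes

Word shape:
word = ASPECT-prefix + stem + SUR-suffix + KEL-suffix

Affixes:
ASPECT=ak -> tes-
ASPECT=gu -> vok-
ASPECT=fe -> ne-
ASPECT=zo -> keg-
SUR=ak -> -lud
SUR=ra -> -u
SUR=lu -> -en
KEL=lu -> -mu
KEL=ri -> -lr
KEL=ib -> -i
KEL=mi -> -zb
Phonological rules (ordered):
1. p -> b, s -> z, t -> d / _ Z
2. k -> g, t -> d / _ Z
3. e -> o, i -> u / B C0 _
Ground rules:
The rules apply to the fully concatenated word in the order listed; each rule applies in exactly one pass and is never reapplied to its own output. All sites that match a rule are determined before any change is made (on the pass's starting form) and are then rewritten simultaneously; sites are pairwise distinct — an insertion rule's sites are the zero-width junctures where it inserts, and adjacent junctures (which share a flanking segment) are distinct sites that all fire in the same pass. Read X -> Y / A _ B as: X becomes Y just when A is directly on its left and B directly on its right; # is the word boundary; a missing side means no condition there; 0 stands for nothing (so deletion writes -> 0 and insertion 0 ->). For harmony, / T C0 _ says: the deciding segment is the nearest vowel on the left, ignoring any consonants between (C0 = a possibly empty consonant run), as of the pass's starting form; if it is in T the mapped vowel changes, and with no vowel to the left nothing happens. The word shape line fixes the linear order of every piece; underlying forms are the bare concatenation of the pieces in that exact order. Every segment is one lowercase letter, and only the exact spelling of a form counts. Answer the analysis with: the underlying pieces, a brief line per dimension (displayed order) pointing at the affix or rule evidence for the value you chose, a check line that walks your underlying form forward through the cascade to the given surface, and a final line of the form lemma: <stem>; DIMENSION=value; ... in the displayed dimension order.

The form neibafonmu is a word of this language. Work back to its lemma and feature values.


underlying: ne-ibaf-en-mu
ASPECT=fe - signalled by the affix ne-
SUR=lu - signalled by the affix -en
KEL=lu - signalled by the affix -mu
check: neibafenmu -> neibafenmu -> neibafenmu -> neibafonmu
lemma: ibaf; ASPECT=fe; SUR=lu; KEL=lu


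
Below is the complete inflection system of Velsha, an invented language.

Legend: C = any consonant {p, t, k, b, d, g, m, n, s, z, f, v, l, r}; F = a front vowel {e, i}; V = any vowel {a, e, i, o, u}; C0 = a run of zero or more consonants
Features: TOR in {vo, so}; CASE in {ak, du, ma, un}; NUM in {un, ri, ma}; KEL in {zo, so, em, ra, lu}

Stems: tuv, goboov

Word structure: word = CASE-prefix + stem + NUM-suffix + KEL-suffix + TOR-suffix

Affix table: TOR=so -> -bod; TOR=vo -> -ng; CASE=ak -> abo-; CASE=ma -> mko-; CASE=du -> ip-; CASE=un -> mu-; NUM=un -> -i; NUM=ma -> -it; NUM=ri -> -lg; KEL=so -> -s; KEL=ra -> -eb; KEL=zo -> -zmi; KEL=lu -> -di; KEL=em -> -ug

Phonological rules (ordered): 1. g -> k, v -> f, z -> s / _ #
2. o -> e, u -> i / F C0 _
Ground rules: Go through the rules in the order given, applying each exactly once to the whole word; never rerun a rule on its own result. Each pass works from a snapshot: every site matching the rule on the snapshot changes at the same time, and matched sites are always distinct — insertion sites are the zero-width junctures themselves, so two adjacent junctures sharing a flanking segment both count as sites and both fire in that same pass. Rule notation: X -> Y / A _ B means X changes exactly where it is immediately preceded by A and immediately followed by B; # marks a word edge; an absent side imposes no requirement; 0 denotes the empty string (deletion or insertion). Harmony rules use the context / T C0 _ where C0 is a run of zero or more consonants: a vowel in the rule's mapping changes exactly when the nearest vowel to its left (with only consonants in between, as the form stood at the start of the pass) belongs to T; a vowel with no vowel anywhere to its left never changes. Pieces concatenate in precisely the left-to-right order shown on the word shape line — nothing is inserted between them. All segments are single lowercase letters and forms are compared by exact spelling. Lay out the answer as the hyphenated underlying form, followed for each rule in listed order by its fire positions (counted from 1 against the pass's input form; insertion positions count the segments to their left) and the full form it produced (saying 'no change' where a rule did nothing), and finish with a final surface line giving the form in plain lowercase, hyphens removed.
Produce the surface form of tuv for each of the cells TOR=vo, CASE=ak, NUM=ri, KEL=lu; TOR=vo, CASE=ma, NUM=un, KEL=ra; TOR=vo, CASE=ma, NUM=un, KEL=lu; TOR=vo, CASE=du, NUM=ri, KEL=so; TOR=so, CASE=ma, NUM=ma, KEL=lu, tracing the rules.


cell TOR=vo, CASE=ak, NUM=ri, KEL=lu:
underlying: abo-tuv-lg-di-ng
1. g -> k, v -> f, z -> s / _ #: fires at position(s) 12: abotuvlgdink
2. o -> e, u -> i / F C0 _: no change
surface: abotuvlgdink

cell TOR=vo, CASE=ma, NUM=un, KEL=ra:
underlying: mko-tuv-i-eb-ng
1. g -> k, v -> f, z -> s / _ #: fires at position(s) 11: mkotuviebnk
2. o -> e, u -> i / F C0 _: no change
surface: mkotuviebnk

cell TOR=vo, CASE=ma, NUM=un, KEL=lu:
underlying: mko-tuv-i-di-ng
1. g -> k, v -> f, z -> s / _ #: fires at position(s) 11: mkotuvidink
2. o -> e, u -> i / F C0 _: no change
surface: mkotuvidink

cell TOR=vo, CASE=du, NUM=ri, KEL=so:
underlying: ip-tuv-lg-s-ng
1. g -> k, v -> f, z -> s / _ #: fires at position(s) 10: iptuvlgsnk
2. o -> e, u -> i / F C0 _: fires at position(s) 4: iptivlgsnk
surface: iptivlgsnk

cell TOR=so, CASE=ma, NUM=ma, KEL=lu:
underlying: mko-tuv-it-di-bod
1. g -> k, v -> f, z -> s / _ #: no change
2. o -> e, u -> i / F C0 _: fires at position(s) 12: mkotuvitdibed
surface: mkotuvitdibed


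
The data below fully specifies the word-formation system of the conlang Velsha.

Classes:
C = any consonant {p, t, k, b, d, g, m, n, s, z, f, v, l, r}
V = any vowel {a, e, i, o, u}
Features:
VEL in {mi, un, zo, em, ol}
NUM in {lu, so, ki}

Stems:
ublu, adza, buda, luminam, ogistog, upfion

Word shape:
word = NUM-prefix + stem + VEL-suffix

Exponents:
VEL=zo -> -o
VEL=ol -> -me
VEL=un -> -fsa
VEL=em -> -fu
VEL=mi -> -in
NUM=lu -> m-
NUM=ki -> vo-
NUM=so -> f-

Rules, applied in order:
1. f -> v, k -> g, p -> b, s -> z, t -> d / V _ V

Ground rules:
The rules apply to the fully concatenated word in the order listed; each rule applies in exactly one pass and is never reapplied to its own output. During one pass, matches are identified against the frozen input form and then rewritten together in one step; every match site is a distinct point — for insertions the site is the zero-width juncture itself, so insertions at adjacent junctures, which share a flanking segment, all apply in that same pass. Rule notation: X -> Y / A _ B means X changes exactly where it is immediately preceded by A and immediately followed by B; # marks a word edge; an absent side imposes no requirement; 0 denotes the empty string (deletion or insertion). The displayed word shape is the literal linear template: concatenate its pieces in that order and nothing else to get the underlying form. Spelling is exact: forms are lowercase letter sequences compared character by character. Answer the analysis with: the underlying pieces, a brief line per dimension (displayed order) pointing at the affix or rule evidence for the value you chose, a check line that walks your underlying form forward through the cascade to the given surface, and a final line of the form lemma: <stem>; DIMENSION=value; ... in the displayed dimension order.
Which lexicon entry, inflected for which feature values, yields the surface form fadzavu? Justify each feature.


underlying: f-adza-fu
VEL=em - signalled by the affix -fu
NUM=so - signalled by the affix f-
check: fadzafu -> fadzavu
lemma: adza; VEL=em; NUM=so


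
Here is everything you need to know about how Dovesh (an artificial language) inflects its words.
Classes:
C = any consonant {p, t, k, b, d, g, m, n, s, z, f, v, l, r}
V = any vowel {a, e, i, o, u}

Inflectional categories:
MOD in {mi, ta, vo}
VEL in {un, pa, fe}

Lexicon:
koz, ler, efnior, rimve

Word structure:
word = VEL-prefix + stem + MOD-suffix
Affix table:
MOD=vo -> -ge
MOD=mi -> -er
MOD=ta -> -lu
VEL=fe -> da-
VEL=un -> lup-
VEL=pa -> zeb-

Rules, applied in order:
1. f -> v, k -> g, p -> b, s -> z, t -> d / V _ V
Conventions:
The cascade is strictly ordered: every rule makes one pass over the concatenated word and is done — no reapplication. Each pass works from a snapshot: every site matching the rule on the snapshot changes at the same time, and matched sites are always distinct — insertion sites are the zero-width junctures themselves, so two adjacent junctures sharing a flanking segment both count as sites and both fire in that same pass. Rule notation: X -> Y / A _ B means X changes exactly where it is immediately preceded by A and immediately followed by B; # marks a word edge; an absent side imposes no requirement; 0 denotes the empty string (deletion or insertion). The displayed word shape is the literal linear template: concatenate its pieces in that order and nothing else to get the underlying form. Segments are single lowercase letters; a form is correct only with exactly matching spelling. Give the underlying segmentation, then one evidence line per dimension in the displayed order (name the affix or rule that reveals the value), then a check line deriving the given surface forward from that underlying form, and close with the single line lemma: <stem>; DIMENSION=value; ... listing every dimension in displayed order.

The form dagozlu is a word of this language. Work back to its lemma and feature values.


underlying: da-koz-lu
MOD=ta - signalled by the affix -lu
VEL=fe - signalled by the affix da-
check: dakozlu -> dagozlu
lemma: koz; MOD=ta; VEL=fe


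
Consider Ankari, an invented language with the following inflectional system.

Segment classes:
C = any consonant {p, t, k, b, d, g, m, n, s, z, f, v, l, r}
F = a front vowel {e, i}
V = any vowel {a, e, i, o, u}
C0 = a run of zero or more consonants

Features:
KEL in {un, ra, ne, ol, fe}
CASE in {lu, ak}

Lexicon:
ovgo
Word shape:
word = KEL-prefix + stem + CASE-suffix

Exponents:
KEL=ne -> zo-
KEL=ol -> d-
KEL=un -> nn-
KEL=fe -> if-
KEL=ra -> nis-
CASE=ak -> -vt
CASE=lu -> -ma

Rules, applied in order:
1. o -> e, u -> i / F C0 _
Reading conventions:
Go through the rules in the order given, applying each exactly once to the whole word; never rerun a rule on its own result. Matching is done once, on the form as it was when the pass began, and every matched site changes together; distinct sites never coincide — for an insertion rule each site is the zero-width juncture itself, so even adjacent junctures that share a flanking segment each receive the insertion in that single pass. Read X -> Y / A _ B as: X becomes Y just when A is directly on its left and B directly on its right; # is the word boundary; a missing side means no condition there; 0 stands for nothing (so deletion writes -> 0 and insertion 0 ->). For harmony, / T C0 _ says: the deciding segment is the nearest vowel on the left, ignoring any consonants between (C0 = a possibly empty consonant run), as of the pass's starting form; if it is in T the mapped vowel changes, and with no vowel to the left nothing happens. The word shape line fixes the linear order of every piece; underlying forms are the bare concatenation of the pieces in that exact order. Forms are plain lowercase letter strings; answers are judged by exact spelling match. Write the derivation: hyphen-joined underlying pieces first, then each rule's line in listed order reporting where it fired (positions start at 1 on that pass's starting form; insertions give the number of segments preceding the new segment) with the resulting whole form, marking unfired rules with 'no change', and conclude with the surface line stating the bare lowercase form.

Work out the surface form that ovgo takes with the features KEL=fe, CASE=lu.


underlying: if-ovgo-ma
1. o -> e, u -> i / F C0 _: fires at position(s) 3: ifevgoma
surface: ifevgoma


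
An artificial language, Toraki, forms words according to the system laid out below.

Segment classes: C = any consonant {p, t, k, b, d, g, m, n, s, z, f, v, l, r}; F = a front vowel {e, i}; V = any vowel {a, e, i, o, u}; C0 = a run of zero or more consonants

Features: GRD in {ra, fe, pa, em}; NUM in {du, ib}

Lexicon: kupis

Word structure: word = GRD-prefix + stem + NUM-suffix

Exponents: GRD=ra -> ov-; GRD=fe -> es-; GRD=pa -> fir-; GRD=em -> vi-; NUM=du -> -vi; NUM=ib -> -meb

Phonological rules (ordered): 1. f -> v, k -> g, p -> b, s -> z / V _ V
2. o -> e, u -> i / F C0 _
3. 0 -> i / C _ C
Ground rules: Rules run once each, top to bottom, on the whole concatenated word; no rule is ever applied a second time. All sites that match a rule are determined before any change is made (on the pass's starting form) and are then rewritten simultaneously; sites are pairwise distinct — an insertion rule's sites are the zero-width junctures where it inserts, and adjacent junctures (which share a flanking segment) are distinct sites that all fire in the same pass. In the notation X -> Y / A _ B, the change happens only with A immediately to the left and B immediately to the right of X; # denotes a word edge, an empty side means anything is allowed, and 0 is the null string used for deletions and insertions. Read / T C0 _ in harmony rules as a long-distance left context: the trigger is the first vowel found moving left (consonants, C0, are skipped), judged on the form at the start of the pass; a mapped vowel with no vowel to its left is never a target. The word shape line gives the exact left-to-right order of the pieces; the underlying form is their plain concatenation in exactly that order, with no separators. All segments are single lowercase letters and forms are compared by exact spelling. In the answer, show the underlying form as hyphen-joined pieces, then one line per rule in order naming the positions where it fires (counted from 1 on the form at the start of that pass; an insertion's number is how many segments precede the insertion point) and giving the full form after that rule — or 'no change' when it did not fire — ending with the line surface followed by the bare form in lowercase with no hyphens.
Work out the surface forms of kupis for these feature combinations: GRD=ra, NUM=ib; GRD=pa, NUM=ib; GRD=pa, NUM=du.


cell GRD=ra, NUM=ib:
underlying: ov-kupis-meb
1. f -> v, k -> g, p -> b, s -> z / V _ V: fires at position(s) 5: ovkubismeb
2. o -> e, u -> i / F C0 _: no change
3. 0 -> i / C _ C: inserts after position(s) 2, 7: ovikubisimeb
surface: ovikubisimeb

cell GRD=pa, NUM=ib:
underlying: fir-kupis-meb
1. f -> v, k -> g, p -> b, s -> z / V _ V: fires at position(s) 6: firkubismeb
2. o -> e, u -> i / F C0 _: fires at position(s) 5: firkibismeb
3. 0 -> i / C _ C: inserts after position(s) 3, 8: firikibisimeb
surface: firikibisimeb

cell GRD=pa, NUM=du:
underlying: fir-kupis-vi
1. f -> v, k -> g, p -> b, s -> z / V _ V: fires at position(s) 6: firkubisvi
2. o -> e, u -> i / F C0 _: fires at position(s) 5: firkibisvi
3. 0 -> i / C _ C: inserts after position(s) 3, 8: firikibisivi
surface: firikibisivi


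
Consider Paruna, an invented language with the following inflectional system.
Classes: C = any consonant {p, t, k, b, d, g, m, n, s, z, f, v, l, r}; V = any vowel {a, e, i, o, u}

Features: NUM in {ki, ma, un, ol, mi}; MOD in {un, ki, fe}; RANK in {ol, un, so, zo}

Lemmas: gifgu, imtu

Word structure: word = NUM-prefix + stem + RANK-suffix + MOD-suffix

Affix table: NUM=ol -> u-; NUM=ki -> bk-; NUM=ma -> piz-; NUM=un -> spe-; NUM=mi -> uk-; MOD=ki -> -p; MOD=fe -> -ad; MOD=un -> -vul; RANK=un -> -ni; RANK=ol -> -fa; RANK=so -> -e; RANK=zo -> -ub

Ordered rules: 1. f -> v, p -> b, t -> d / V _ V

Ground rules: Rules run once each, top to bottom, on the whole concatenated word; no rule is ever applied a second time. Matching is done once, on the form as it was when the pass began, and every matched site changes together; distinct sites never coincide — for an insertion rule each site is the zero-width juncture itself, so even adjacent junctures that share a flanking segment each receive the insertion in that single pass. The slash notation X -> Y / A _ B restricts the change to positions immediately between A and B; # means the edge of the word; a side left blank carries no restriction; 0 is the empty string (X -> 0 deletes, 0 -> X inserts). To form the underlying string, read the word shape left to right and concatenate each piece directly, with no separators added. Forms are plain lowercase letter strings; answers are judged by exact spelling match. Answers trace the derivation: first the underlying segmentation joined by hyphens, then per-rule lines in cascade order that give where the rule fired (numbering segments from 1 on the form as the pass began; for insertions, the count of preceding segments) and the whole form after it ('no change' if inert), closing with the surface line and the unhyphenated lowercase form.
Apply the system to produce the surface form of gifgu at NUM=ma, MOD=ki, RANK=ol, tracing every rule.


underlying: piz-gifgu-fa-p
1. f -> v, p -> b, t -> d / V _ V: fires at position(s) 9: pizgifguvap
surface: pizgifguvap


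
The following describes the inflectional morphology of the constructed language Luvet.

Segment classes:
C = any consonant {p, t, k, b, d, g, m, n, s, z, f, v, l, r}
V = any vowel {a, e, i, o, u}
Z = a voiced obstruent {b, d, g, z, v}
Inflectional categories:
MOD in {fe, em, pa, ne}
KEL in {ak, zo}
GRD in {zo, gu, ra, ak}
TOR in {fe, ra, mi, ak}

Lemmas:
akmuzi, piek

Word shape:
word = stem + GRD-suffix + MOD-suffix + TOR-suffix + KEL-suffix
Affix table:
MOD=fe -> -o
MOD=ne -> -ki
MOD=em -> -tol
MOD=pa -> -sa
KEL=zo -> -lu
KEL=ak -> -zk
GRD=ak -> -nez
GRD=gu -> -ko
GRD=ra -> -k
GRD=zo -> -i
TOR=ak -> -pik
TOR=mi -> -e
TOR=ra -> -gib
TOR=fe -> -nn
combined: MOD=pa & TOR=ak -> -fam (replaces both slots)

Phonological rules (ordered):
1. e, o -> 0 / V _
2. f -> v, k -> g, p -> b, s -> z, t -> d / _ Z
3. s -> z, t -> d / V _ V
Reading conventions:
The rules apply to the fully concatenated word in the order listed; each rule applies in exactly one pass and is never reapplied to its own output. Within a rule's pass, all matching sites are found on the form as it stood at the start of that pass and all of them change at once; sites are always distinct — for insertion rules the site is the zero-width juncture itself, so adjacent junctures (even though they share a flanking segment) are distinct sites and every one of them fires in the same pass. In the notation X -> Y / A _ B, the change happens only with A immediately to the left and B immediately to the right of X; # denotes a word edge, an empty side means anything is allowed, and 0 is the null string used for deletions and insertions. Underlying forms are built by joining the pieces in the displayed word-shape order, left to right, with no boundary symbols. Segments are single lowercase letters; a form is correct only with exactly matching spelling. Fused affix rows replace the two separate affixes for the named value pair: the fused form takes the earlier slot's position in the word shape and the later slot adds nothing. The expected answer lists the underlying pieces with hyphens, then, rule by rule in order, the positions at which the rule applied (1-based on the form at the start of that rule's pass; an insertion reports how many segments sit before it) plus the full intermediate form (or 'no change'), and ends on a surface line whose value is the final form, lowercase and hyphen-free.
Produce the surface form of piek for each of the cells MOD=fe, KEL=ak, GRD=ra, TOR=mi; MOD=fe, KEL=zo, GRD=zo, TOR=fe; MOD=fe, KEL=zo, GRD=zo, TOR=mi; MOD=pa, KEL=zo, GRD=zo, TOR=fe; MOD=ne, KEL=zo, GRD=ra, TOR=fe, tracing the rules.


cell MOD=fe, KEL=ak, GRD=ra, TOR=mi:
underlying: piek-k-o-e-zk
1. e, o -> 0 / V _: fires at position(s) 3, 7: pikkozk
2. f -> v, k -> g, p -> b, s -> z, t -> d / _ Z: no change
3. s -> z, t -> d / V _ V: no change
surface: pikkozk

cell MOD=fe, KEL=zo, GRD=zo, TOR=fe:
underlying: piek-i-o-nn-lu
1. e, o -> 0 / V _: fires at position(s) 3, 6: pikinnlu
2. f -> v, k -> g, p -> b, s -> z, t -> d / _ Z: no change
3. s -> z, t -> d / V _ V: no change
surface: pikinnlu

cell MOD=fe, KEL=zo, GRD=zo, TOR=mi:
underlying: piek-i-o-e-lu
1. e, o -> 0 / V _: fires at position(s) 3, 6, 7: pikilu
2. f -> v, k -> g, p -> b, s -> z, t -> d / _ Z: no change
3. s -> z, t -> d / V _ V: no change
surface: pikilu

cell MOD=pa, KEL=zo, GRD=zo, TOR=fe:
underlying: piek-i-sa-nn-lu
1. e, o -> 0 / V _: fires at position(s) 3: pikisannlu
2. f -> v, k -> g, p -> b, s -> z, t -> d / _ Z: no change
3. s -> z, t -> d / V _ V: fires at position(s) 5: pikizannlu
surface: pikizannlu

cell MOD=ne, KEL=zo, GRD=ra, TOR=fe:
underlying: piek-k-ki-nn-lu
1. e, o -> 0 / V _: fires at position(s) 3: pikkkinnlu
2. f -> v, k -> g, p -> b, s -> z, t -> d / _ Z: no change
3. s -> z, t -> d / V _ V: no change
surface: pikkkinnlu


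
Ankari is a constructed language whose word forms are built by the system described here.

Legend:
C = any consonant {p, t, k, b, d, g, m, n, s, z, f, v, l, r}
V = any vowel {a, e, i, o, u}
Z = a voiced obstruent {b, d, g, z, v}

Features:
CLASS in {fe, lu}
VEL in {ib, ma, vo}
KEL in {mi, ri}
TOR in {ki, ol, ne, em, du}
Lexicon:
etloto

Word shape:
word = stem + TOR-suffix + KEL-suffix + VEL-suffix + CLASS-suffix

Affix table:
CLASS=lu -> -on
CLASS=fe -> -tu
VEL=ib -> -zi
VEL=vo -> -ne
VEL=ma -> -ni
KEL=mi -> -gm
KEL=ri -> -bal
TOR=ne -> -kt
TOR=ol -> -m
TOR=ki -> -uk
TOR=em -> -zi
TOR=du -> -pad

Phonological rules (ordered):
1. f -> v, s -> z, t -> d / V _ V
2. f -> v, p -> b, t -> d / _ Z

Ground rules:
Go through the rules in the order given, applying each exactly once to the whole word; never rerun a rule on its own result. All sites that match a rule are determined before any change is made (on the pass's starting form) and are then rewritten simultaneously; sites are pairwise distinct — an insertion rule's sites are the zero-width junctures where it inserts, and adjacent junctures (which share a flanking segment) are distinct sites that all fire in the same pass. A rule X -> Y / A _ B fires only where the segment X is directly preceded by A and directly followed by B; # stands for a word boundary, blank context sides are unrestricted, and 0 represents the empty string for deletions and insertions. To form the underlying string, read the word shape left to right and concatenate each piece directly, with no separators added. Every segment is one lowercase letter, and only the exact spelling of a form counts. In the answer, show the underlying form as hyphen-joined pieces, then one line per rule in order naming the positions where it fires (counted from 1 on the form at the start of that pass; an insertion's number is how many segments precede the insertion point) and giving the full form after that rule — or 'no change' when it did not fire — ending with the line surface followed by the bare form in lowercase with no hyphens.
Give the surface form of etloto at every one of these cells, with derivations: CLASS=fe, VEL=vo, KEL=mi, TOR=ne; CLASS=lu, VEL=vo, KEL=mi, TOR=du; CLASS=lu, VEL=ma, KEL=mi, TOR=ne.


cell CLASS=fe, VEL=vo, KEL=mi, TOR=ne:
underlying: etloto-kt-gm-ne-tu
1. f -> v, s -> z, t -> d / V _ V: fires at position(s) 5, 13: etlodoktgmnedu
2. f -> v, p -> b, t -> d / _ Z: fires at position(s) 8: etlodokdgmnedu
surface: etlodokdgmnedu

cell CLASS=lu, VEL=vo, KEL=mi, TOR=du:
underlying: etloto-pad-gm-ne-on
1. f -> v, s -> z, t -> d / V _ V: fires at position(s) 5: etlodopadgmneon
2. f -> v, p -> b, t -> d / _ Z: no change
surface: etlodopadgmneon

cell CLASS=lu, VEL=ma, KEL=mi, TOR=ne:
underlying: etloto-kt-gm-ni-on
1. f -> v, s -> z, t -> d / V _ V: fires at position(s) 5: etlodoktgmnion
2. f -> v, p -> b, t -> d / _ Z: fires at position(s) 8: etlodokdgmnion
surface: etlodokdgmnion


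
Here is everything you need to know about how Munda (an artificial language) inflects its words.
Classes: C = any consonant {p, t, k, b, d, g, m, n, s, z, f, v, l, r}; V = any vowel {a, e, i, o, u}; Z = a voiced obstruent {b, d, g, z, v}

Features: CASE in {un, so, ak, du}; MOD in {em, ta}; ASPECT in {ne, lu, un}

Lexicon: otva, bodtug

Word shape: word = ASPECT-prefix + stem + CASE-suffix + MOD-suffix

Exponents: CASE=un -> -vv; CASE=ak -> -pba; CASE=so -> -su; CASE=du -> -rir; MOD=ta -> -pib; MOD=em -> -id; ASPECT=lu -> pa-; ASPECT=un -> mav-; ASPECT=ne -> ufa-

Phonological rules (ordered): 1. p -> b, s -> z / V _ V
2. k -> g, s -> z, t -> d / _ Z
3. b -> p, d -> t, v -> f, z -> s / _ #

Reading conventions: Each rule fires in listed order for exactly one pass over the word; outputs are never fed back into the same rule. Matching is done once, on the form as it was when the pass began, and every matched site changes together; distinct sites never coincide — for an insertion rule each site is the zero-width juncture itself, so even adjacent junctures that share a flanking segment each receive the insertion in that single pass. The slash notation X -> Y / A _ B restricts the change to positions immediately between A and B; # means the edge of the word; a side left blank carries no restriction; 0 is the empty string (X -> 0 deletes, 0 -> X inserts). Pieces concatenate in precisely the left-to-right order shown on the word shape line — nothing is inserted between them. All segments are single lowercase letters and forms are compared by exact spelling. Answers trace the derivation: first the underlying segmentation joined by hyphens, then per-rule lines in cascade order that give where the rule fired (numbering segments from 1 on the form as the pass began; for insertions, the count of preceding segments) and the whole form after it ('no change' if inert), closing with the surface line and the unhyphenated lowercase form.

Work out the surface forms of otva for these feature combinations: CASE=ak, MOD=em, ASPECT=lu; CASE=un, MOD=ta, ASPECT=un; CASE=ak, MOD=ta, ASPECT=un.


cell CASE=ak, MOD=em, ASPECT=lu:
underlying: pa-otva-pba-id
1. p -> b, s -> z / V _ V: no change
2. k -> g, s -> z, t -> d / _ Z: fires at position(s) 4: paodvapbaid
3. b -> p, d -> t, v -> f, z -> s / _ #: fires at position(s) 11: paodvapbait
surface: paodvapbait

cell CASE=un, MOD=ta, ASPECT=un:
underlying: mav-otva-vv-pib
1. p -> b, s -> z / V _ V: no change
2. k -> g, s -> z, t -> d / _ Z: fires at position(s) 5: mavodvavvpib
3. b -> p, d -> t, v -> f, z -> s / _ #: fires at position(s) 12: mavodvavvpip
surface: mavodvavvpip

cell CASE=ak, MOD=ta, ASPECT=un:
underlying: mav-otva-pba-pib
1. p -> b, s -> z / V _ V: fires at position(s) 11: mavotvapbabib
2. k -> g, s -> z, t -> d / _ Z: fires at position(s) 5: mavodvapbabib
3. b -> p, d -> t, v -> f, z -> s / _ #: fires at position(s) 13: mavodvapbabip
surface: mavodvapbabip


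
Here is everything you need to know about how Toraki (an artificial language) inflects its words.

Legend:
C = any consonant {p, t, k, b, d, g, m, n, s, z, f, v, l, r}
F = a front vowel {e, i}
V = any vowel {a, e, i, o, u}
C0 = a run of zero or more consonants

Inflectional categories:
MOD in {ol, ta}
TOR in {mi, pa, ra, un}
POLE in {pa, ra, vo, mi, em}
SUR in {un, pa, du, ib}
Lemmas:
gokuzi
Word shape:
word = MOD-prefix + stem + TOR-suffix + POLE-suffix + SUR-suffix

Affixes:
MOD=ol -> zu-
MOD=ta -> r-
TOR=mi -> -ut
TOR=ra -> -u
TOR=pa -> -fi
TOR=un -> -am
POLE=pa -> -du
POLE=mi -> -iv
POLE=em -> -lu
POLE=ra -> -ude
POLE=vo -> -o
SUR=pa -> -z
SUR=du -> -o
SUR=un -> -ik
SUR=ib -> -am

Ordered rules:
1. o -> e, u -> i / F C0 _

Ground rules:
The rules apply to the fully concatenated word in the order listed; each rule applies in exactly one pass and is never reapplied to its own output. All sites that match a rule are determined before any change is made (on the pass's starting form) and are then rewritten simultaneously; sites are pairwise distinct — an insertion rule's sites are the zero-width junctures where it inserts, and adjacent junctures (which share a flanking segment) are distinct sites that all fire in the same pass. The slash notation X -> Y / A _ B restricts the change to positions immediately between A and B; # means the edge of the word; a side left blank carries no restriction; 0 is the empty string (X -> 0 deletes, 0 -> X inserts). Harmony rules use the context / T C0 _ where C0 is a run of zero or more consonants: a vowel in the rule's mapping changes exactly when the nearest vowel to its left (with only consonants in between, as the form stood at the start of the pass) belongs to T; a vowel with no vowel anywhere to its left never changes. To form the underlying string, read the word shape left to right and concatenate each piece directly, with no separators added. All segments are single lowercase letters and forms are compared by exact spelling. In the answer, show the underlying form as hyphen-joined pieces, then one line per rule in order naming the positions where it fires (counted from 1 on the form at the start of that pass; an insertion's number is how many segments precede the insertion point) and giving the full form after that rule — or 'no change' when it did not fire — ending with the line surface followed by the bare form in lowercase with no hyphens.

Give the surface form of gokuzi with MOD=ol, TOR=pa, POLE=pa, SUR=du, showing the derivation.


underlying: zu-gokuzi-fi-du-o
1. o -> e, u -> i / F C0 _: fires at position(s) 12: zugokuzifidio
surface: zugokuzifidio


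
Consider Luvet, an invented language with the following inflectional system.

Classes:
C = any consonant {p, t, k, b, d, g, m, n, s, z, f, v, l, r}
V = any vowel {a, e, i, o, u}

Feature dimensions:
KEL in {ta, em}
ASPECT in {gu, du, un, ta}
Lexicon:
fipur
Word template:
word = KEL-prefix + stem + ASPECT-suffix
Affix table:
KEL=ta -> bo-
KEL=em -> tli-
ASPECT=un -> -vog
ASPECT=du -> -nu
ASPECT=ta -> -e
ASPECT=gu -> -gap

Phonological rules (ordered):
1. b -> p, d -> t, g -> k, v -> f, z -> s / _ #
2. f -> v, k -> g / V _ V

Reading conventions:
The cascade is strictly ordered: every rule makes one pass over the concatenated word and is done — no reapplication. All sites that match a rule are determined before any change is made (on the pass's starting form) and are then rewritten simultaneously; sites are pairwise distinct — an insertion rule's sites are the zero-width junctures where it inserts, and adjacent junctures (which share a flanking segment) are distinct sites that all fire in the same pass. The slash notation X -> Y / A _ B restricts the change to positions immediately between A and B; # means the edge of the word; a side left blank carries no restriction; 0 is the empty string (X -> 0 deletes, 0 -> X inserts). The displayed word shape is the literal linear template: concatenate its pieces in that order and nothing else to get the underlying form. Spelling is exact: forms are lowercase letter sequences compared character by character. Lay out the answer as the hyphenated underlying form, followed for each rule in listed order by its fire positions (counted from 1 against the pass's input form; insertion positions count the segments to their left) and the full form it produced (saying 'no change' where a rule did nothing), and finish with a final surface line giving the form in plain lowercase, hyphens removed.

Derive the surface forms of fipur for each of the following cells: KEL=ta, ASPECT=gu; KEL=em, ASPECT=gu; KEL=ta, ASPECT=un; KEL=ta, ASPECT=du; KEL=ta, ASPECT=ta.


cell KEL=ta, ASPECT=gu:
underlying: bo-fipur-gap
1. b -> p, d -> t, g -> k, v -> f, z -> s / _ #: no change
2. f -> v, k -> g / V _ V: fires at position(s) 3: bovipurgap
surface: bovipurgap

cell KEL=em, ASPECT=gu:
underlying: tli-fipur-gap
1. b -> p, d -> t, g -> k, v -> f, z -> s / _ #: no change
2. f -> v, k -> g / V _ V: fires at position(s) 4: tlivipurgap
surface: tlivipurgap

cell KEL=ta, ASPECT=un:
underlying: bo-fipur-vog
1. b -> p, d -> t, g -> k, v -> f, z -> s / _ #: fires at position(s) 10: bofipurvok
2. f -> v, k -> g / V _ V: fires at position(s) 3: bovipurvok
surface: bovipurvok

cell KEL=ta, ASPECT=du:
underlying: bo-fipur-nu
1. b -> p, d -> t, g -> k, v -> f, z -> s / _ #: no change
2. f -> v, k -> g / V _ V: fires at position(s) 3: bovipurnu
surface: bovipurnu

cell KEL=ta, ASPECT=ta:
underlying: bo-fipur-e
1. b -> p, d -> t, g -> k, v -> f, z -> s / _ #: no change
2. f -> v, k -> g / V _ V: fires at position(s) 3: bovipure
surface: bovipure


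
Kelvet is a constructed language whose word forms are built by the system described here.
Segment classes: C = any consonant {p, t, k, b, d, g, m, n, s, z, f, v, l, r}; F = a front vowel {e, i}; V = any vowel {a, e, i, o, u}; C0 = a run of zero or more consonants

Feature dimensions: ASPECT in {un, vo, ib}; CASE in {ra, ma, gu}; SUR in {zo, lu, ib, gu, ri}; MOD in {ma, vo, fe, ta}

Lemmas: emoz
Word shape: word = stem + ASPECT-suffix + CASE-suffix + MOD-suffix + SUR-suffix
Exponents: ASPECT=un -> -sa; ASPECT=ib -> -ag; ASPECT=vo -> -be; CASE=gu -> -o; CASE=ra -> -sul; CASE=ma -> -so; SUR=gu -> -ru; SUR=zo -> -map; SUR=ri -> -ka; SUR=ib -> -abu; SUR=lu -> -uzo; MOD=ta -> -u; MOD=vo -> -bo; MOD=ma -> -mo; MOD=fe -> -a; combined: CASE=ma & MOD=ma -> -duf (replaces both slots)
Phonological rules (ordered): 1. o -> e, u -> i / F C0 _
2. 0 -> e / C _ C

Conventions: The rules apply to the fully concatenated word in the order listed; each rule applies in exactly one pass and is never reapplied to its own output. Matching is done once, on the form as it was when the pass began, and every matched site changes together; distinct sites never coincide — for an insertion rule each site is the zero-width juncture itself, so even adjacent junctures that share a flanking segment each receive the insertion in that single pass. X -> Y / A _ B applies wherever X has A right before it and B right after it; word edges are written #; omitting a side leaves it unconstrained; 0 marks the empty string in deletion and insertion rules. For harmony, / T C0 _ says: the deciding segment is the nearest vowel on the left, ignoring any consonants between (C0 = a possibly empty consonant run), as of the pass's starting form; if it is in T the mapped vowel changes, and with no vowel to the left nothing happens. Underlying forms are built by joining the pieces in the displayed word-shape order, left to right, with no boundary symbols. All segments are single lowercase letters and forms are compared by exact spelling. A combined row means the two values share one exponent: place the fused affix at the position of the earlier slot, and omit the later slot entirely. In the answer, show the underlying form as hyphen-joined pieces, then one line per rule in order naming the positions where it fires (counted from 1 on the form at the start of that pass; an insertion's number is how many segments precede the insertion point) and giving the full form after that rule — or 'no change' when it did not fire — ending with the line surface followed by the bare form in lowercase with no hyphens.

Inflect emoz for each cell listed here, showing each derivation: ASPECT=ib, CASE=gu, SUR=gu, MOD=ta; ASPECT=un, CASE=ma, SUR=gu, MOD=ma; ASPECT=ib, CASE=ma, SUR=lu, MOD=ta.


cell ASPECT=ib, CASE=gu, SUR=gu, MOD=ta:
underlying: emoz-ag-o-u-ru
1. o -> e, u -> i / F C0 _: fires at position(s) 3: emezagouru
2. 0 -> e / C _ C: no change
surface: emezagouru

cell ASPECT=un, CASE=ma, SUR=gu, MOD=ma:
underlying: emoz-sa-duf-ru
1. o -> e, u -> i / F C0 _: fires at position(s) 3: emezsadufru
2. 0 -> e / C _ C: inserts after position(s) 4, 9: emezesaduferu
surface: emezesaduferu

cell ASPECT=ib, CASE=ma, SUR=lu, MOD=ta:
underlying: emoz-ag-so-u-uzo
1. o -> e, u -> i / F C0 _: fires at position(s) 3: emezagsouuzo
2. 0 -> e / C _ C: inserts after position(s) 6: emezagesouuzo
surface: emezagesouuzo


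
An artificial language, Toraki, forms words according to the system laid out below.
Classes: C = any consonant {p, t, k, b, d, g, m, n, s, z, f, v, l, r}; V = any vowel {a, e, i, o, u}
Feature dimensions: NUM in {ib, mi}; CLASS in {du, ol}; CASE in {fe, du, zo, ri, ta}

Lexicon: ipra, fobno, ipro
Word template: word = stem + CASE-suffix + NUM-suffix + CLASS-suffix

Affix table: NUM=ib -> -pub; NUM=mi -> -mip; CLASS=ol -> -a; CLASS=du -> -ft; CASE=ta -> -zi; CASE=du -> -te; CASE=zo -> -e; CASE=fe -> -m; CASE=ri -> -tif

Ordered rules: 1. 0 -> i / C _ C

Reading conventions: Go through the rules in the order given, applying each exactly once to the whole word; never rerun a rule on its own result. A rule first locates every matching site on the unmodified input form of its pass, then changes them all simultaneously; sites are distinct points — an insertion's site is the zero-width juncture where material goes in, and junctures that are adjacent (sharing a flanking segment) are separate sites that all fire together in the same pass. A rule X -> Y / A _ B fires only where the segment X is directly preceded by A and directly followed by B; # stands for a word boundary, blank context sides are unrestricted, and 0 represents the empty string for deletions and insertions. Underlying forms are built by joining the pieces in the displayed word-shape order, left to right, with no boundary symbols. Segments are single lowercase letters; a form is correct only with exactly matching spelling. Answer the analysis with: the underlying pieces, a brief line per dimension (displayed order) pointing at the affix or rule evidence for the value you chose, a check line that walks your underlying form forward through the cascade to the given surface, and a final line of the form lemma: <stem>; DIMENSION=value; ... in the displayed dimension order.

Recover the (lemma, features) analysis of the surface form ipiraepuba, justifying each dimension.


underlying: ipra-e-pub-a
NUM=ib - signalled by the affix -pub
CLASS=ol - signalled by the affix -a
CASE=zo - signalled by the affix -e
check: ipraepuba -> ipiraepuba
lemma: ipra; NUM=ib; CLASS=ol; CASE=zo


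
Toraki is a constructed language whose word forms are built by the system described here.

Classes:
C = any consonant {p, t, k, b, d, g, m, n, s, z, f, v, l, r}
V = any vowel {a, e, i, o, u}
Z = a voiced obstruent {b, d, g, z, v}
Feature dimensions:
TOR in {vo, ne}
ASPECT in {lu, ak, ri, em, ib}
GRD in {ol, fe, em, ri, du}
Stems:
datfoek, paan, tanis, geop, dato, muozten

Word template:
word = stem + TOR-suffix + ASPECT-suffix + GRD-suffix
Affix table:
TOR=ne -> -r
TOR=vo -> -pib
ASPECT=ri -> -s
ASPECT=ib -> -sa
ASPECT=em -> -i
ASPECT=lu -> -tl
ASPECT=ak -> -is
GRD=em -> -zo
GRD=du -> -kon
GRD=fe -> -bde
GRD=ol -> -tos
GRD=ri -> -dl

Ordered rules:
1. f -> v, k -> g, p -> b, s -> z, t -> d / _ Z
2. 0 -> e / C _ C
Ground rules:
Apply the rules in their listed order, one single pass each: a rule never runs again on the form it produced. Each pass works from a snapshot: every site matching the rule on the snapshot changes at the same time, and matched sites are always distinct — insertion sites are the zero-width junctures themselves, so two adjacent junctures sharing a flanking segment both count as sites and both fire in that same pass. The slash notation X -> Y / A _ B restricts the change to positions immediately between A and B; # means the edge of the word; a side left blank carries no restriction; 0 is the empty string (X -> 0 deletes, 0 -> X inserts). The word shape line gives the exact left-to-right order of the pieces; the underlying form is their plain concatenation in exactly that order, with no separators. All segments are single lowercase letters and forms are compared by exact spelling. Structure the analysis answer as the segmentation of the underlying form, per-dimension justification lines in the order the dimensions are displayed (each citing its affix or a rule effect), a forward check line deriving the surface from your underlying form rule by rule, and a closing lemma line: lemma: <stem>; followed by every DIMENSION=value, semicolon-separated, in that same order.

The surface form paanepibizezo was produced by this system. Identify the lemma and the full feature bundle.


underlying: paan-pib-is-zo
TOR=vo - signalled by the affix -pib
ASPECT=ak - signalled by the affix -is
GRD=em - signalled by the affix -zo
check: paanpibiszo -> paanpibizzo -> paanepibizezo
lemma: paan; TOR=vo; ASPECT=ak; GRD=em
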